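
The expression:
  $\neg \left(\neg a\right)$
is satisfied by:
  {a: True}


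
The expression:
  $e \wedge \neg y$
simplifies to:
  $e \wedge \neg y$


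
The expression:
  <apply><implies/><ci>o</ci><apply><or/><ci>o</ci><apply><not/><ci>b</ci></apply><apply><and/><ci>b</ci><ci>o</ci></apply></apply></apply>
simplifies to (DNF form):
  <true/>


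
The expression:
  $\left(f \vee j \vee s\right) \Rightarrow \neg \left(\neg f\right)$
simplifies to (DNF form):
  $f \vee \left(\neg j \wedge \neg s\right)$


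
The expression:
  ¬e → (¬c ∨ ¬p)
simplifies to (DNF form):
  e ∨ ¬c ∨ ¬p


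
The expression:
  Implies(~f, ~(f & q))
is always true.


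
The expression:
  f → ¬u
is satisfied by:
  {u: False, f: False}
  {f: True, u: False}
  {u: True, f: False}


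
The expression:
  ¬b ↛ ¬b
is never true.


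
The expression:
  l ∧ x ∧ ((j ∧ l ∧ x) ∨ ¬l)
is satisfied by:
  {j: True, x: True, l: True}


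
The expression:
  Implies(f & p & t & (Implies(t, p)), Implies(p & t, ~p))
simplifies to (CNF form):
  ~f | ~p | ~t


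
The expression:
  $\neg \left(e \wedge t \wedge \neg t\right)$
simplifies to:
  $\text{True}$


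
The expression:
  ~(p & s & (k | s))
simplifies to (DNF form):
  ~p | ~s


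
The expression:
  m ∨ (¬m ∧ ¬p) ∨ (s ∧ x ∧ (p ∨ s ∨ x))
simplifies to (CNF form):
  (m ∨ s ∨ ¬p) ∧ (m ∨ x ∨ ¬p)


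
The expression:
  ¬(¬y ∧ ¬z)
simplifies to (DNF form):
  y ∨ z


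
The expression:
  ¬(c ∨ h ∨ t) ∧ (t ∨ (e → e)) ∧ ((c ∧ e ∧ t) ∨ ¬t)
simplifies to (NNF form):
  ¬c ∧ ¬h ∧ ¬t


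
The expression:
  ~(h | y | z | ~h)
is never true.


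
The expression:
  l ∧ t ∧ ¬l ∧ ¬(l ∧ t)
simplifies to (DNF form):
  False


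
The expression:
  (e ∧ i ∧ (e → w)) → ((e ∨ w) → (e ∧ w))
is always true.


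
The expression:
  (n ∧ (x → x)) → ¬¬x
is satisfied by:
  {x: True, n: False}
  {n: False, x: False}
  {n: True, x: True}


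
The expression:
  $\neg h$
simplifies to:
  $\neg h$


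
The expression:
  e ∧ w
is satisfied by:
  {e: True, w: True}


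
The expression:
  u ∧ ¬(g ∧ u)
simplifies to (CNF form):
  u ∧ ¬g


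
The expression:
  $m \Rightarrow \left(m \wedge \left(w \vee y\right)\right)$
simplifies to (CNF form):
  $w \vee y \vee \neg m$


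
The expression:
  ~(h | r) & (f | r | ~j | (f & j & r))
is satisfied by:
  {f: True, r: False, h: False, j: False}
  {f: False, r: False, h: False, j: False}
  {j: True, f: True, r: False, h: False}


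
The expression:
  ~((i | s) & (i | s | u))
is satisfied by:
  {i: False, s: False}


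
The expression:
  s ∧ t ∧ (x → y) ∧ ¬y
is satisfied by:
  {t: True, s: True, x: False, y: False}


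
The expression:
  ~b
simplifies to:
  ~b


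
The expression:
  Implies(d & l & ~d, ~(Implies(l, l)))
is always true.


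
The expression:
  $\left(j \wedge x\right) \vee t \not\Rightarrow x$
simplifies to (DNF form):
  $\left(j \wedge x\right) \vee \left(t \wedge \neg x\right)$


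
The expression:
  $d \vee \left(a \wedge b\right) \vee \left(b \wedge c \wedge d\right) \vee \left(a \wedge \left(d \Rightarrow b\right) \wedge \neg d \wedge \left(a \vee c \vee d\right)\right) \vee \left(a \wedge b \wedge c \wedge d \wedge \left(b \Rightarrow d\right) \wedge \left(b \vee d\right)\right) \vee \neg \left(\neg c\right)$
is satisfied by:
  {a: True, d: True, c: True}
  {a: True, d: True, c: False}
  {a: True, c: True, d: False}
  {a: True, c: False, d: False}
  {d: True, c: True, a: False}
  {d: True, c: False, a: False}
  {c: True, d: False, a: False}


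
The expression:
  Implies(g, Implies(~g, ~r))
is always true.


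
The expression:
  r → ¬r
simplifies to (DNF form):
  ¬r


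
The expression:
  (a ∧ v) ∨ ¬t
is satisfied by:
  {v: True, a: True, t: False}
  {v: True, a: False, t: False}
  {a: True, v: False, t: False}
  {v: False, a: False, t: False}
  {v: True, t: True, a: True}


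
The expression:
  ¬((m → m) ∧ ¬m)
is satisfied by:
  {m: True}


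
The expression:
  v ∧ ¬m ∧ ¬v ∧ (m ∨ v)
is never true.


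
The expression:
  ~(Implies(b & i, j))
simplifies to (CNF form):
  b & i & ~j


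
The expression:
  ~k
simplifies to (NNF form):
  ~k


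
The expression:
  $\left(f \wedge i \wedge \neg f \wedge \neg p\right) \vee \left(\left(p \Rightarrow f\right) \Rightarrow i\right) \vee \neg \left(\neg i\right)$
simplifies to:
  $i \vee \left(p \wedge \neg f\right)$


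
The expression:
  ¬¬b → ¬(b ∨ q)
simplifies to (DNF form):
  ¬b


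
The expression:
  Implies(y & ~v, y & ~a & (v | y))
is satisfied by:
  {v: True, a: False, y: False}
  {v: False, a: False, y: False}
  {y: True, v: True, a: False}
  {y: True, v: False, a: False}
  {a: True, v: True, y: False}
  {a: True, v: False, y: False}
  {a: True, y: True, v: True}


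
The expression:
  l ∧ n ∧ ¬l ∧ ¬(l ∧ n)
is never true.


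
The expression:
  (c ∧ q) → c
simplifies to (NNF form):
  True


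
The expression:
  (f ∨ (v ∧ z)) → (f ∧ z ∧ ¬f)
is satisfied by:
  {v: False, f: False, z: False}
  {z: True, v: False, f: False}
  {v: True, z: False, f: False}


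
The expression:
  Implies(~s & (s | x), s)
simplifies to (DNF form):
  s | ~x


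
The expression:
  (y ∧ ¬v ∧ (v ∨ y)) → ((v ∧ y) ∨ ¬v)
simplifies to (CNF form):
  True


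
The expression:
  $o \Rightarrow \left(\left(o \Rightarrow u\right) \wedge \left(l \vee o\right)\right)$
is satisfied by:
  {u: True, o: False}
  {o: False, u: False}
  {o: True, u: True}


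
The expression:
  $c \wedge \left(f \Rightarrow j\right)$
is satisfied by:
  {j: True, c: True, f: False}
  {c: True, f: False, j: False}
  {f: True, j: True, c: True}


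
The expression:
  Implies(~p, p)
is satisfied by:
  {p: True}


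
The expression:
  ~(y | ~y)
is never true.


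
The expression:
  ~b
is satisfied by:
  {b: False}


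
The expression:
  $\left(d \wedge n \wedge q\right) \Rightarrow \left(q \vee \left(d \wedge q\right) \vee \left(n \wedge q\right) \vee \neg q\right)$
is always true.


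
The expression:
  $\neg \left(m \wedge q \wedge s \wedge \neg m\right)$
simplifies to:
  $\text{True}$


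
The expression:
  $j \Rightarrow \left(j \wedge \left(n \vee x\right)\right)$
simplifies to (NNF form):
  $n \vee x \vee \neg j$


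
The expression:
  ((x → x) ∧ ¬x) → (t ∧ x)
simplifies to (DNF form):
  x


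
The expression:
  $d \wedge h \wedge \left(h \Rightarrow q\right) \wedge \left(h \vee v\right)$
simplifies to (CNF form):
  $d \wedge h \wedge q$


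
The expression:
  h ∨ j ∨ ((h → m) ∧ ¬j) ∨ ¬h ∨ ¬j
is always true.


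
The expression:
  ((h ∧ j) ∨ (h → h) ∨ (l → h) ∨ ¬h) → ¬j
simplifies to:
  ¬j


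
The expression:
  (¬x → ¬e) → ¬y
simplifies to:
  (e ∧ ¬x) ∨ ¬y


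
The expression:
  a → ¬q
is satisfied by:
  {q: False, a: False}
  {a: True, q: False}
  {q: True, a: False}


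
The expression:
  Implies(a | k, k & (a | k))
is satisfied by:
  {k: True, a: False}
  {a: False, k: False}
  {a: True, k: True}


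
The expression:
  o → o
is always true.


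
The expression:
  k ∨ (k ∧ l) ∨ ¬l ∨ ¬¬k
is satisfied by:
  {k: True, l: False}
  {l: False, k: False}
  {l: True, k: True}


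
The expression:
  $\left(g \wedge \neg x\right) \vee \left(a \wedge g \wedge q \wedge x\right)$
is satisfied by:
  {q: True, g: True, a: True, x: False}
  {q: True, g: True, a: False, x: False}
  {g: True, a: True, q: False, x: False}
  {g: True, q: False, a: False, x: False}
  {x: True, q: True, g: True, a: True}


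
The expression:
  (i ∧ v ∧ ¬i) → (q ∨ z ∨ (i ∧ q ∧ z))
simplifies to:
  True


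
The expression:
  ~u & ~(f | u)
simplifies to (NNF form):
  ~f & ~u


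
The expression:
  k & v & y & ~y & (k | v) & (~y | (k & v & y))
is never true.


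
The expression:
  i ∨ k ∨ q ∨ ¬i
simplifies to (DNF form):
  True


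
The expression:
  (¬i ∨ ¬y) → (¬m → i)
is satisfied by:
  {i: True, m: True}
  {i: True, m: False}
  {m: True, i: False}


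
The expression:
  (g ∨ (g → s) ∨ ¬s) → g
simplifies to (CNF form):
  g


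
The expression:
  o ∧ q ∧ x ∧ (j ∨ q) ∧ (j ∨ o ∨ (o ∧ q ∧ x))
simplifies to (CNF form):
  o ∧ q ∧ x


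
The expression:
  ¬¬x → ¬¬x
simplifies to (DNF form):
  True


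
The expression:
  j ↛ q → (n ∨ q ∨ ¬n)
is always true.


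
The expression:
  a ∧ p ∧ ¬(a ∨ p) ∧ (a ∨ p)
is never true.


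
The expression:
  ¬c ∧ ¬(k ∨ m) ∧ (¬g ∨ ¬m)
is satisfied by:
  {m: False, k: False, c: False}


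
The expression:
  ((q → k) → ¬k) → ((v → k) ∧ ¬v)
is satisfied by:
  {k: True, v: False}
  {v: False, k: False}
  {v: True, k: True}


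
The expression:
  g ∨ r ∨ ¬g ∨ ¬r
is always true.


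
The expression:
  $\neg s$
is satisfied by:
  {s: False}


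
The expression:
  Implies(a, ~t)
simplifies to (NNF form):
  ~a | ~t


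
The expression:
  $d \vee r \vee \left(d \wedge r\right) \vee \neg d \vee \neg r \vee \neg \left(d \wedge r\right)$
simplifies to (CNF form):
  $\text{True}$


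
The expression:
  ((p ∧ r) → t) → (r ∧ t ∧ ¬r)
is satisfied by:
  {r: True, p: True, t: False}


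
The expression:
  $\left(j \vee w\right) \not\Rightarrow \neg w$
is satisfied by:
  {w: True}


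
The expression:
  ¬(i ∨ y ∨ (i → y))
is never true.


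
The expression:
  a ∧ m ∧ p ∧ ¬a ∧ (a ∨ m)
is never true.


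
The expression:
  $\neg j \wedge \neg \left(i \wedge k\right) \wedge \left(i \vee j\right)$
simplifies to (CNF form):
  $i \wedge \neg j \wedge \neg k$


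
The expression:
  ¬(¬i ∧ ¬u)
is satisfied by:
  {i: True, u: True}
  {i: True, u: False}
  {u: True, i: False}


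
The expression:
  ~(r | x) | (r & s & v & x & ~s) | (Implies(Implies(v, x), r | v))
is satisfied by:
  {r: True, v: True, x: False}
  {r: True, v: False, x: False}
  {v: True, r: False, x: False}
  {r: False, v: False, x: False}
  {r: True, x: True, v: True}
  {r: True, x: True, v: False}
  {x: True, v: True, r: False}


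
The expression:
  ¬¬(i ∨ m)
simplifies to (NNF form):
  i ∨ m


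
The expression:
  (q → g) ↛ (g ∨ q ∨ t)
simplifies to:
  ¬g ∧ ¬q ∧ ¬t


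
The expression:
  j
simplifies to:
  j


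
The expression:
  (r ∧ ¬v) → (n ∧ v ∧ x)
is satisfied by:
  {v: True, r: False}
  {r: False, v: False}
  {r: True, v: True}


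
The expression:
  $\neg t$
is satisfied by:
  {t: False}


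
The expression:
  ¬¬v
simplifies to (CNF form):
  v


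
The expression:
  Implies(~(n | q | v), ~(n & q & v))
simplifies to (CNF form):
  True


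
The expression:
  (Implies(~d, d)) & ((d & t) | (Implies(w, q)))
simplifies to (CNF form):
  d & (q | t | ~w)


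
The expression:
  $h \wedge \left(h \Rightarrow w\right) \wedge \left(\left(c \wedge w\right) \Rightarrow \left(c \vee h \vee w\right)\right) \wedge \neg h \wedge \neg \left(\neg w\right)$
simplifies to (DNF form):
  $\text{False}$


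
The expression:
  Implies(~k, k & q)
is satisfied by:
  {k: True}


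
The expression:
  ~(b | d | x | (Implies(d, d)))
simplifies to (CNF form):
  False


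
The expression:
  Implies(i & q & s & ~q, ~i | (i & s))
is always true.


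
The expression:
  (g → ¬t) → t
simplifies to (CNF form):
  t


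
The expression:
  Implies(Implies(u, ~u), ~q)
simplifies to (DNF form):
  u | ~q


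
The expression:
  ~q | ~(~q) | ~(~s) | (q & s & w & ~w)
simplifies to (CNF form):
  True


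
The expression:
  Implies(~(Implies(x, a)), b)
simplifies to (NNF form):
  a | b | ~x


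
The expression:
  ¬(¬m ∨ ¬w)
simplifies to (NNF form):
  m ∧ w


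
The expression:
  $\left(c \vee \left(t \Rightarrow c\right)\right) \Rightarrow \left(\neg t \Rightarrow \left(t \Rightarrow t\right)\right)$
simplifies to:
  $\text{True}$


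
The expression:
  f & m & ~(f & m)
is never true.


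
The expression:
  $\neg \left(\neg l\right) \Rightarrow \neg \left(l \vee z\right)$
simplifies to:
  $\neg l$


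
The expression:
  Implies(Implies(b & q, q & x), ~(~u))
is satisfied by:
  {u: True, q: True, b: True, x: False}
  {u: True, q: True, b: False, x: False}
  {u: True, b: True, q: False, x: False}
  {u: True, b: False, q: False, x: False}
  {x: True, u: True, q: True, b: True}
  {x: True, u: True, q: True, b: False}
  {x: True, u: True, q: False, b: True}
  {x: True, u: True, q: False, b: False}
  {q: True, b: True, u: False, x: False}


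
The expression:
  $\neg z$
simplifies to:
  $\neg z$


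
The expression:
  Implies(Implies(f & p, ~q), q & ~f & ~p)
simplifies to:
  q & (f | ~p) & (p | ~f)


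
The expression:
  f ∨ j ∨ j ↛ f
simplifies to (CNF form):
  f ∨ j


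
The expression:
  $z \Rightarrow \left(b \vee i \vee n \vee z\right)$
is always true.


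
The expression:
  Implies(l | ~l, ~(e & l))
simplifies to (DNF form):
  ~e | ~l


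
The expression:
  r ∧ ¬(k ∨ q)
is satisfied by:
  {r: True, q: False, k: False}


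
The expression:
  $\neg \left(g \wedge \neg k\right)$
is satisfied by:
  {k: True, g: False}
  {g: False, k: False}
  {g: True, k: True}


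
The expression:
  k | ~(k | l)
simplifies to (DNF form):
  k | ~l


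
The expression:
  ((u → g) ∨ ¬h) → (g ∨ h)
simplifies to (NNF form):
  g ∨ h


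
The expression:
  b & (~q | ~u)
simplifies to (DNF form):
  (b & ~q) | (b & ~u)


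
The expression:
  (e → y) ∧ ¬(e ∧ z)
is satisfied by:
  {y: True, e: False, z: False}
  {y: False, e: False, z: False}
  {z: True, y: True, e: False}
  {z: True, y: False, e: False}
  {e: True, y: True, z: False}


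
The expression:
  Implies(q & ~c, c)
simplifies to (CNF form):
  c | ~q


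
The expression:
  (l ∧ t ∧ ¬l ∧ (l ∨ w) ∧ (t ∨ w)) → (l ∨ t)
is always true.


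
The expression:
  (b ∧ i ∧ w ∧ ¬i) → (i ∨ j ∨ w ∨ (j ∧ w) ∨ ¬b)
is always true.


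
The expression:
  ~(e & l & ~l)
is always true.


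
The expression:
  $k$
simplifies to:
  $k$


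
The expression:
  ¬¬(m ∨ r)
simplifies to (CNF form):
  m ∨ r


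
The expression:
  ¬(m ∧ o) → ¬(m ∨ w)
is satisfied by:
  {o: True, w: False, m: False}
  {o: False, w: False, m: False}
  {m: True, o: True, w: False}
  {m: True, w: True, o: True}


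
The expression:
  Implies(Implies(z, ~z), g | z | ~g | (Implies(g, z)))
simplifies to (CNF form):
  True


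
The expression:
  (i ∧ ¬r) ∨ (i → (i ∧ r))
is always true.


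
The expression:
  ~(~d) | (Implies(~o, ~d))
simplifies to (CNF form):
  True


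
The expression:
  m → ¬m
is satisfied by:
  {m: False}


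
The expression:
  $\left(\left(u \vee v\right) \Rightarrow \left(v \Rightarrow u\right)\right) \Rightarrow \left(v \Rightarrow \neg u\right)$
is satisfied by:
  {u: False, v: False}
  {v: True, u: False}
  {u: True, v: False}


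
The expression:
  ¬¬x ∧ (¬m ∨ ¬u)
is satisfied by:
  {x: True, u: False, m: False}
  {x: True, m: True, u: False}
  {x: True, u: True, m: False}


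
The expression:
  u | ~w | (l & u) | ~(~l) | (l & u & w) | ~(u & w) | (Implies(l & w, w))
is always true.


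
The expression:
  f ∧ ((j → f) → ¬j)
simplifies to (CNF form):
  f ∧ ¬j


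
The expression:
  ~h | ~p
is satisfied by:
  {p: False, h: False}
  {h: True, p: False}
  {p: True, h: False}


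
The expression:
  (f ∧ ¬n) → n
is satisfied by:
  {n: True, f: False}
  {f: False, n: False}
  {f: True, n: True}


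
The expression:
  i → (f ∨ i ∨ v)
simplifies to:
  True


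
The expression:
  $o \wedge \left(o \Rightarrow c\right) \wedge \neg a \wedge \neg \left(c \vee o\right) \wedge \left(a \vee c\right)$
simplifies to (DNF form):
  $\text{False}$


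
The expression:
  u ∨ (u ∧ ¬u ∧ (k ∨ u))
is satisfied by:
  {u: True}


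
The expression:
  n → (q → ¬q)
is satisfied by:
  {q: False, n: False}
  {n: True, q: False}
  {q: True, n: False}


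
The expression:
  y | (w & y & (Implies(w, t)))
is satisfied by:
  {y: True}


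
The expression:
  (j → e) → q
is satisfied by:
  {q: True, j: True, e: False}
  {q: True, e: False, j: False}
  {q: True, j: True, e: True}
  {q: True, e: True, j: False}
  {j: True, e: False, q: False}


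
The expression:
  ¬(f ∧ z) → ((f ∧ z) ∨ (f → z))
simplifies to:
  z ∨ ¬f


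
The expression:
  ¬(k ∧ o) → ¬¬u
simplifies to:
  u ∨ (k ∧ o)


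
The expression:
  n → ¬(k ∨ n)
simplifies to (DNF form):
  ¬n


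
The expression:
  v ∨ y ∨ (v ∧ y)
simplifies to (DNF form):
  v ∨ y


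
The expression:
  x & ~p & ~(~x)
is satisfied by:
  {x: True, p: False}


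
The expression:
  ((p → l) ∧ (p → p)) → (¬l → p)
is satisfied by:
  {l: True, p: True}
  {l: True, p: False}
  {p: True, l: False}


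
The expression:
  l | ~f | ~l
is always true.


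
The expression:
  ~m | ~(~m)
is always true.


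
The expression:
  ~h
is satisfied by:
  {h: False}


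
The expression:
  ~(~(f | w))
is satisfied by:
  {w: True, f: True}
  {w: True, f: False}
  {f: True, w: False}


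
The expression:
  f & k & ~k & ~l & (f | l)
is never true.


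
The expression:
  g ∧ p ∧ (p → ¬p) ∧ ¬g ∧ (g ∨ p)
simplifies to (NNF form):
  False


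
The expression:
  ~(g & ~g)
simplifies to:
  True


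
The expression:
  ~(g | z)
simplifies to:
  ~g & ~z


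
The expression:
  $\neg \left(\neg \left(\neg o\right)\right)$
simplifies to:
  $\neg o$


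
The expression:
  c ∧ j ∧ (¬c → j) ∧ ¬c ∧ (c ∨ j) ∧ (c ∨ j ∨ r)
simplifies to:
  False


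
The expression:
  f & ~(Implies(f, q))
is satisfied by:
  {f: True, q: False}


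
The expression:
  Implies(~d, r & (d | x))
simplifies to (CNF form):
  (d | r) & (d | x)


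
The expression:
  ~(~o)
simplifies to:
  o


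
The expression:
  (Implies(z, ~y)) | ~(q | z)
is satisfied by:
  {z: False, y: False}
  {y: True, z: False}
  {z: True, y: False}


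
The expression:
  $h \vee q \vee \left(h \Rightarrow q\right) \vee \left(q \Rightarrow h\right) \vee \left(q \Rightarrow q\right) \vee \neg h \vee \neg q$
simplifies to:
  $\text{True}$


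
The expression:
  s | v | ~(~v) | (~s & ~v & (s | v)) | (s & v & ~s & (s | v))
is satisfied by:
  {v: True, s: True}
  {v: True, s: False}
  {s: True, v: False}


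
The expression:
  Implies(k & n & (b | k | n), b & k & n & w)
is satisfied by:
  {w: True, b: True, k: False, n: False}
  {w: True, b: False, k: False, n: False}
  {b: True, w: False, k: False, n: False}
  {w: False, b: False, k: False, n: False}
  {w: True, n: True, b: True, k: False}
  {w: True, n: True, b: False, k: False}
  {n: True, b: True, w: False, k: False}
  {n: True, w: False, b: False, k: False}
  {w: True, k: True, b: True, n: False}
  {w: True, k: True, b: False, n: False}
  {k: True, b: True, w: False, n: False}
  {k: True, w: False, b: False, n: False}
  {w: True, n: True, k: True, b: True}


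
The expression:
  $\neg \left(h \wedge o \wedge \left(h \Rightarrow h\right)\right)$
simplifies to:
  $\neg h \vee \neg o$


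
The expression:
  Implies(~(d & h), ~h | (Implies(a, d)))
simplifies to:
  d | ~a | ~h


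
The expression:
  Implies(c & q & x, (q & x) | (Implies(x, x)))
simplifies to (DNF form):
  True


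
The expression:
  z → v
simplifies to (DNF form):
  v ∨ ¬z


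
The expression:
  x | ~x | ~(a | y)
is always true.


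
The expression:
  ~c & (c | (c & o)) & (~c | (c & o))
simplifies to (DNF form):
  False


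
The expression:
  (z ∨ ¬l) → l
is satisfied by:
  {l: True}


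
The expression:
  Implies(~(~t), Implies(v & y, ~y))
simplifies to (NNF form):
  ~t | ~v | ~y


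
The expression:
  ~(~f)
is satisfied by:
  {f: True}


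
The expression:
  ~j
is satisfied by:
  {j: False}


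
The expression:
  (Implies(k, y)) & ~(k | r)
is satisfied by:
  {r: False, k: False}


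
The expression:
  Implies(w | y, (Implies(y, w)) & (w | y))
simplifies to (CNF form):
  w | ~y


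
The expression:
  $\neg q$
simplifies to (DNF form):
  $\neg q$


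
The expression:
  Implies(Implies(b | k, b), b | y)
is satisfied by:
  {y: True, b: True, k: True}
  {y: True, b: True, k: False}
  {y: True, k: True, b: False}
  {y: True, k: False, b: False}
  {b: True, k: True, y: False}
  {b: True, k: False, y: False}
  {k: True, b: False, y: False}


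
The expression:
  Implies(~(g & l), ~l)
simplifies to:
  g | ~l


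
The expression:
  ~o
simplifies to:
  ~o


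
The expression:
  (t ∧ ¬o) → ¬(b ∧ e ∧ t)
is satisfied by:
  {o: True, e: False, t: False, b: False}
  {o: False, e: False, t: False, b: False}
  {b: True, o: True, e: False, t: False}
  {b: True, o: False, e: False, t: False}
  {o: True, t: True, b: False, e: False}
  {t: True, b: False, e: False, o: False}
  {b: True, t: True, o: True, e: False}
  {b: True, t: True, o: False, e: False}
  {o: True, e: True, b: False, t: False}
  {e: True, b: False, t: False, o: False}
  {o: True, b: True, e: True, t: False}
  {b: True, e: True, o: False, t: False}
  {o: True, t: True, e: True, b: False}
  {t: True, e: True, b: False, o: False}
  {b: True, t: True, e: True, o: True}


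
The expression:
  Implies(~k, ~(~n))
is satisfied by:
  {n: True, k: True}
  {n: True, k: False}
  {k: True, n: False}


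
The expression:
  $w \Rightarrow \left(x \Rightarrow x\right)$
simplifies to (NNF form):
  $\text{True}$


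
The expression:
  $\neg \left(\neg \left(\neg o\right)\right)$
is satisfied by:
  {o: False}


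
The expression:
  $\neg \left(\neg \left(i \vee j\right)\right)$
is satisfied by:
  {i: True, j: True}
  {i: True, j: False}
  {j: True, i: False}


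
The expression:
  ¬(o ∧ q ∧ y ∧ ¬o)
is always true.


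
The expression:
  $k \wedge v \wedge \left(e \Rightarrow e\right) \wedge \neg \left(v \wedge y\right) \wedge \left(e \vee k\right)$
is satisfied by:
  {k: True, v: True, y: False}


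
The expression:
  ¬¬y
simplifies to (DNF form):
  y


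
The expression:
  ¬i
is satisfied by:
  {i: False}


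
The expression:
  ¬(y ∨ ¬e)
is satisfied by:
  {e: True, y: False}


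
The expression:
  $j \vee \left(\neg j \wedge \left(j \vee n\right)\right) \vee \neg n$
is always true.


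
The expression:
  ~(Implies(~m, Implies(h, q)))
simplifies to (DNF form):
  h & ~m & ~q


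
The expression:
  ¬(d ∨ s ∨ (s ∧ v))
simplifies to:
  ¬d ∧ ¬s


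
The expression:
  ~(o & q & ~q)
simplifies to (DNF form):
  True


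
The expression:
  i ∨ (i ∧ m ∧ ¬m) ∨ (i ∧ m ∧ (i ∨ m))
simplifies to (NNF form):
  i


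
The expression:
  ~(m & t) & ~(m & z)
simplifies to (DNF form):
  ~m | (~t & ~z)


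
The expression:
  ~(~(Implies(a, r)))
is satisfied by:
  {r: True, a: False}
  {a: False, r: False}
  {a: True, r: True}


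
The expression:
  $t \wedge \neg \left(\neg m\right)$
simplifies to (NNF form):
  $m \wedge t$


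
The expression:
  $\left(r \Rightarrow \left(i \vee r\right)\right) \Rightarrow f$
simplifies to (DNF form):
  $f$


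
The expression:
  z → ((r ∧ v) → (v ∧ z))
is always true.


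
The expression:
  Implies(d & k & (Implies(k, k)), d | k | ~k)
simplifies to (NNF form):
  True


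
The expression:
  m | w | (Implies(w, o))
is always true.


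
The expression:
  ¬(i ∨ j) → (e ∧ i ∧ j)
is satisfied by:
  {i: True, j: True}
  {i: True, j: False}
  {j: True, i: False}


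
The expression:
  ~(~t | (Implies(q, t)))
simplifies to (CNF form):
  False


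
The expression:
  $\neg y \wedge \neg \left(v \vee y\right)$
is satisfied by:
  {v: False, y: False}


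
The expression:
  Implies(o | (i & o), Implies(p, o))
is always true.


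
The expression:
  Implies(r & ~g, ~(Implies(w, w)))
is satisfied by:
  {g: True, r: False}
  {r: False, g: False}
  {r: True, g: True}


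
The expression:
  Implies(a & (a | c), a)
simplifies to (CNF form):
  True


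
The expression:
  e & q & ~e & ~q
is never true.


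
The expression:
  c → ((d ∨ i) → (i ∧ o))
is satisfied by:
  {o: True, d: False, c: False, i: False}
  {o: False, d: False, c: False, i: False}
  {i: True, o: True, d: False, c: False}
  {i: True, o: False, d: False, c: False}
  {o: True, d: True, i: False, c: False}
  {d: True, i: False, c: False, o: False}
  {i: True, o: True, d: True, c: False}
  {i: True, d: True, o: False, c: False}
  {o: True, c: True, i: False, d: False}
  {c: True, i: False, d: False, o: False}
  {o: True, i: True, c: True, d: False}
  {i: True, o: True, c: True, d: True}


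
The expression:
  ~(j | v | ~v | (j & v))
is never true.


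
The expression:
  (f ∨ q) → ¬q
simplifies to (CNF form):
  ¬q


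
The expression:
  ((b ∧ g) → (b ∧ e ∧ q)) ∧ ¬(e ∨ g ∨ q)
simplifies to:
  ¬e ∧ ¬g ∧ ¬q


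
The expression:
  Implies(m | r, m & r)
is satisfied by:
  {m: False, r: False}
  {r: True, m: True}


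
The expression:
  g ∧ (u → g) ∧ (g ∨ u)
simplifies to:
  g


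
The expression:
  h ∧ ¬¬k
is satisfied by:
  {h: True, k: True}


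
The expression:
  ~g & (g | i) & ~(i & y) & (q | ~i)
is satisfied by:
  {i: True, q: True, g: False, y: False}


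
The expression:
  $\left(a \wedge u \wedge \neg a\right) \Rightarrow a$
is always true.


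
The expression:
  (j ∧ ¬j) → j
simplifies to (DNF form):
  True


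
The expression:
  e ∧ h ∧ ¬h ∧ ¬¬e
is never true.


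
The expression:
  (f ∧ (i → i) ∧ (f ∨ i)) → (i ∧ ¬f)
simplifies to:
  ¬f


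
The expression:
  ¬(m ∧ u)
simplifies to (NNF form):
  ¬m ∨ ¬u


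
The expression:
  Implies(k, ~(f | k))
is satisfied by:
  {k: False}


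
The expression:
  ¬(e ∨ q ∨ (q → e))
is never true.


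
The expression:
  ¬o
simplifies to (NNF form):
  ¬o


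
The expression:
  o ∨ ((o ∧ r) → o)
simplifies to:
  True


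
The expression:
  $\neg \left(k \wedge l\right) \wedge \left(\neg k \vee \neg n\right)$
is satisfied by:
  {l: False, k: False, n: False}
  {n: True, l: False, k: False}
  {l: True, n: False, k: False}
  {n: True, l: True, k: False}
  {k: True, n: False, l: False}


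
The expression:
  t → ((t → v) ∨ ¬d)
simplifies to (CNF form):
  v ∨ ¬d ∨ ¬t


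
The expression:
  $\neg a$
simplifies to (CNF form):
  $\neg a$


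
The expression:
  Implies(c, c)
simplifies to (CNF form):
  True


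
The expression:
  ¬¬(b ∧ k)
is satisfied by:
  {b: True, k: True}


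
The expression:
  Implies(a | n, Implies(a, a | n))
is always true.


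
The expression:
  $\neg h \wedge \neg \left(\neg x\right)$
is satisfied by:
  {x: True, h: False}


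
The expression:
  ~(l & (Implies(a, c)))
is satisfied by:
  {a: True, c: False, l: False}
  {c: False, l: False, a: False}
  {a: True, c: True, l: False}
  {c: True, a: False, l: False}
  {l: True, a: True, c: False}


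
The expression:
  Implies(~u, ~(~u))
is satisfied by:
  {u: True}


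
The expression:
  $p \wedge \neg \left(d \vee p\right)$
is never true.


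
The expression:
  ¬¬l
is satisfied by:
  {l: True}


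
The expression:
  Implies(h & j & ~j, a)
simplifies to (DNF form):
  True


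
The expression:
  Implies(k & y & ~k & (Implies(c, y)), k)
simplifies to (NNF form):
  True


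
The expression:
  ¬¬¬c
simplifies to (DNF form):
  ¬c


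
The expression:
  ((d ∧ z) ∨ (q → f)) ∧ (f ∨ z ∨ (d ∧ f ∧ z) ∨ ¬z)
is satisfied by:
  {z: True, f: True, d: True, q: False}
  {z: True, f: True, d: False, q: False}
  {f: True, d: True, z: False, q: False}
  {f: True, z: False, d: False, q: False}
  {z: True, d: True, f: False, q: False}
  {z: True, d: False, f: False, q: False}
  {d: True, z: False, f: False, q: False}
  {z: False, d: False, f: False, q: False}
  {z: True, q: True, f: True, d: True}
  {z: True, q: True, f: True, d: False}
  {q: True, f: True, d: True, z: False}
  {q: True, f: True, d: False, z: False}
  {q: True, z: True, d: True, f: False}


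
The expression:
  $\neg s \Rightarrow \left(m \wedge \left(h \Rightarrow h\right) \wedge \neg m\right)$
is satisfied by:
  {s: True}


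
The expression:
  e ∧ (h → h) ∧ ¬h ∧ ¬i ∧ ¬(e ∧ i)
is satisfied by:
  {e: True, i: False, h: False}


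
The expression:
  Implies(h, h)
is always true.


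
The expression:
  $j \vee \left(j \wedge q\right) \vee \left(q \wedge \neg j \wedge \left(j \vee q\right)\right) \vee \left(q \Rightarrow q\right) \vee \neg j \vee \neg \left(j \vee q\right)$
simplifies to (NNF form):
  $\text{True}$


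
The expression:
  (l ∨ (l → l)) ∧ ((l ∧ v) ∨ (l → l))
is always true.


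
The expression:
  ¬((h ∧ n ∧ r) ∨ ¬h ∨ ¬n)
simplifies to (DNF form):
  h ∧ n ∧ ¬r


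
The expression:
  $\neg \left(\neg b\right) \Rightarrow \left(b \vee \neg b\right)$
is always true.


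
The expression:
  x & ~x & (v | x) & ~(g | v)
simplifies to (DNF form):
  False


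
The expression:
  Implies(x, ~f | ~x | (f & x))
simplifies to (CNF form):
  True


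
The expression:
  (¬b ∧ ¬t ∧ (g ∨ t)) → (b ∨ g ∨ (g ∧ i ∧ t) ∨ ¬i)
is always true.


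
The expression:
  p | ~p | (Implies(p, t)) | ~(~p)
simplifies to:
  True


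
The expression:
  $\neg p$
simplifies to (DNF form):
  $\neg p$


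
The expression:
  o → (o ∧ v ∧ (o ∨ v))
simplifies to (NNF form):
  v ∨ ¬o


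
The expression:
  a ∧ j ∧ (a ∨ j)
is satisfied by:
  {a: True, j: True}


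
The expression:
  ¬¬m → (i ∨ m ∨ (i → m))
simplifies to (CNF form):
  True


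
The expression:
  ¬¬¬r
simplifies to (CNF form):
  ¬r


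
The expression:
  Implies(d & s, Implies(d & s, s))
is always true.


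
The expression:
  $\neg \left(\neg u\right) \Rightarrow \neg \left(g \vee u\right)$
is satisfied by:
  {u: False}


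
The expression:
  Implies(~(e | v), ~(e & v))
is always true.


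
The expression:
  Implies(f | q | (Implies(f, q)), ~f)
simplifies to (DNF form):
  ~f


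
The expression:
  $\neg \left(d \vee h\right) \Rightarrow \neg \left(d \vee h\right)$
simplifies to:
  $\text{True}$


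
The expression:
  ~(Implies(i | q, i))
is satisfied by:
  {q: True, i: False}


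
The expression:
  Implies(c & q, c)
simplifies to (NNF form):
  True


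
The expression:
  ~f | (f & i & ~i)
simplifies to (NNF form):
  ~f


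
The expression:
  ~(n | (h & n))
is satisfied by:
  {n: False}


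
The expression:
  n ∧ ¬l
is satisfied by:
  {n: True, l: False}


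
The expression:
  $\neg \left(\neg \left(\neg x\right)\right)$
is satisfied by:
  {x: False}


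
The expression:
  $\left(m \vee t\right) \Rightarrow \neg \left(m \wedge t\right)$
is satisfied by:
  {m: False, t: False}
  {t: True, m: False}
  {m: True, t: False}


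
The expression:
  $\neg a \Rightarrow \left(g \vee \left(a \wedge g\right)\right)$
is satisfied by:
  {a: True, g: True}
  {a: True, g: False}
  {g: True, a: False}


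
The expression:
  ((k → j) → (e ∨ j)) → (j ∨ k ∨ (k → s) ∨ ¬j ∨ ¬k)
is always true.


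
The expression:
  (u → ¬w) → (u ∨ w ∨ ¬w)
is always true.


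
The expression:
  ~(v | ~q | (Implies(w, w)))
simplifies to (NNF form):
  False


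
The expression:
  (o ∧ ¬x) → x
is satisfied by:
  {x: True, o: False}
  {o: False, x: False}
  {o: True, x: True}


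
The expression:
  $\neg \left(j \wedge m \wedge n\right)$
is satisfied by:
  {m: False, n: False, j: False}
  {j: True, m: False, n: False}
  {n: True, m: False, j: False}
  {j: True, n: True, m: False}
  {m: True, j: False, n: False}
  {j: True, m: True, n: False}
  {n: True, m: True, j: False}


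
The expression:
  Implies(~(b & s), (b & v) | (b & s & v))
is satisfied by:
  {v: True, s: True, b: True}
  {v: True, b: True, s: False}
  {s: True, b: True, v: False}


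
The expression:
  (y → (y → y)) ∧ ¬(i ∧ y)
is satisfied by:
  {y: False, i: False}
  {i: True, y: False}
  {y: True, i: False}


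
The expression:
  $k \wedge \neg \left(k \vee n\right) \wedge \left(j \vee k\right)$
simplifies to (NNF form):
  $\text{False}$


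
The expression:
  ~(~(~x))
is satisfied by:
  {x: False}


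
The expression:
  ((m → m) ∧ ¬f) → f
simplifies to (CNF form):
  f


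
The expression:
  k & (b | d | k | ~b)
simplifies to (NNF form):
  k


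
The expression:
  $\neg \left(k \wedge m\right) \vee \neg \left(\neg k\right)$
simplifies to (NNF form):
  $\text{True}$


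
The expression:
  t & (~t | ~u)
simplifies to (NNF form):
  t & ~u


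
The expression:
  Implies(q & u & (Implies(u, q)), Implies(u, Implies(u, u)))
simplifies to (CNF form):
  True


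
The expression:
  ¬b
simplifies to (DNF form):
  ¬b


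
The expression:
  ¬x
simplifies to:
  ¬x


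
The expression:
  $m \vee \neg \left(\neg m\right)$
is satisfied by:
  {m: True}


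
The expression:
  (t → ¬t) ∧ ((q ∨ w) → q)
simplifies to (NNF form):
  ¬t ∧ (q ∨ ¬w)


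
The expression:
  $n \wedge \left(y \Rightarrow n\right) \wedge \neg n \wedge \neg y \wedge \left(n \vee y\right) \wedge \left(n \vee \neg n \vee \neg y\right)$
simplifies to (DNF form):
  $\text{False}$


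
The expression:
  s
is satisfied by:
  {s: True}


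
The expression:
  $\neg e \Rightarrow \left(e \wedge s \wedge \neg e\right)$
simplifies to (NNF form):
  $e$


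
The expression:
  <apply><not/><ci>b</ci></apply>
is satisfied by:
  {b: False}


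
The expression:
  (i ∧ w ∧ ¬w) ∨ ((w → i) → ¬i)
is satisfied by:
  {i: False}


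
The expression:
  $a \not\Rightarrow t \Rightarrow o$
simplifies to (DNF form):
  $o \vee t \vee \neg a$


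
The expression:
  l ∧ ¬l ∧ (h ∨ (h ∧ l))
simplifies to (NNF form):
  False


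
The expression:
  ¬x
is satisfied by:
  {x: False}


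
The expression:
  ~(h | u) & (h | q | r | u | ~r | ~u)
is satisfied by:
  {u: False, h: False}


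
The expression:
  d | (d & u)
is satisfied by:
  {d: True}


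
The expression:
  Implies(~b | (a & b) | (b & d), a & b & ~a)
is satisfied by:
  {b: True, d: False, a: False}


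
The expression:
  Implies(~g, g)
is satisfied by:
  {g: True}


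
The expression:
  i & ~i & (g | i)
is never true.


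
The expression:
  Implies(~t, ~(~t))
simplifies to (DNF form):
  t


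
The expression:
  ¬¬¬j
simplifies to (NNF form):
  ¬j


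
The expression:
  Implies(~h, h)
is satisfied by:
  {h: True}


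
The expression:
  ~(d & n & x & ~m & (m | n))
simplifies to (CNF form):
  m | ~d | ~n | ~x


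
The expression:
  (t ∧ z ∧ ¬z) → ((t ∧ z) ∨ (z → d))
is always true.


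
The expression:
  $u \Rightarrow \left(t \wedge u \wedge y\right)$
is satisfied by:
  {y: True, t: True, u: False}
  {y: True, t: False, u: False}
  {t: True, y: False, u: False}
  {y: False, t: False, u: False}
  {y: True, u: True, t: True}


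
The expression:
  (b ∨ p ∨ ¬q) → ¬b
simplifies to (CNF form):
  ¬b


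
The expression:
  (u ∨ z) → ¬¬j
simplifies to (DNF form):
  j ∨ (¬u ∧ ¬z)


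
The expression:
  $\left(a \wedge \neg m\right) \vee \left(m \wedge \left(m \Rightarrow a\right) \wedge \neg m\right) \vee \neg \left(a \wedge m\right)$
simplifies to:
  $\neg a \vee \neg m$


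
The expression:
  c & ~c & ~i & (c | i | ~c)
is never true.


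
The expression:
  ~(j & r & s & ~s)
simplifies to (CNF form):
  True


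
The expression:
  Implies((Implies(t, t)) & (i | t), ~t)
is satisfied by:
  {t: False}


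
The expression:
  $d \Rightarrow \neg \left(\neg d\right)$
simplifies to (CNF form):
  $\text{True}$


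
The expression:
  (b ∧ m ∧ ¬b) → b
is always true.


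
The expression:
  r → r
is always true.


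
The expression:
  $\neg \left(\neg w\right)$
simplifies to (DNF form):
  $w$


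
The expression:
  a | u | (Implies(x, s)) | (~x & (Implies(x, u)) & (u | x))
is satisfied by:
  {a: True, u: True, s: True, x: False}
  {a: True, u: True, s: False, x: False}
  {a: True, s: True, u: False, x: False}
  {a: True, s: False, u: False, x: False}
  {u: True, s: True, a: False, x: False}
  {u: True, a: False, s: False, x: False}
  {u: False, s: True, a: False, x: False}
  {u: False, a: False, s: False, x: False}
  {a: True, x: True, u: True, s: True}
  {a: True, x: True, u: True, s: False}
  {a: True, x: True, s: True, u: False}
  {a: True, x: True, s: False, u: False}
  {x: True, u: True, s: True, a: False}
  {x: True, u: True, s: False, a: False}
  {x: True, s: True, u: False, a: False}


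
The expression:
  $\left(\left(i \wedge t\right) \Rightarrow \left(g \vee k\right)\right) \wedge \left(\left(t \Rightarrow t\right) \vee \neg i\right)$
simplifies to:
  $g \vee k \vee \neg i \vee \neg t$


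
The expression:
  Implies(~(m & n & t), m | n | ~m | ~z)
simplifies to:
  True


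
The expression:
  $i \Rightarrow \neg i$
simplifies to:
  $\neg i$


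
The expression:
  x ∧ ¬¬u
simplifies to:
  u ∧ x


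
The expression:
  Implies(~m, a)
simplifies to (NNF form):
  a | m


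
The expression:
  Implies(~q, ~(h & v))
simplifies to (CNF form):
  q | ~h | ~v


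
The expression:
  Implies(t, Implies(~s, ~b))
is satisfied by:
  {s: True, t: False, b: False}
  {s: False, t: False, b: False}
  {b: True, s: True, t: False}
  {b: True, s: False, t: False}
  {t: True, s: True, b: False}
  {t: True, s: False, b: False}
  {t: True, b: True, s: True}


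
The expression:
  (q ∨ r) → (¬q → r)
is always true.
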